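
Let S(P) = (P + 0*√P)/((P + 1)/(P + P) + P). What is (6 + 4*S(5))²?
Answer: 4489/49 ≈ 91.612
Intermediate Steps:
S(P) = P/(P + (1 + P)/(2*P)) (S(P) = (P + 0)/((1 + P)/((2*P)) + P) = P/((1 + P)*(1/(2*P)) + P) = P/((1 + P)/(2*P) + P) = P/(P + (1 + P)/(2*P)))
(6 + 4*S(5))² = (6 + 4*(2*5²/(1 + 5 + 2*5²)))² = (6 + 4*(2*25/(1 + 5 + 2*25)))² = (6 + 4*(2*25/(1 + 5 + 50)))² = (6 + 4*(2*25/56))² = (6 + 4*(2*25*(1/56)))² = (6 + 4*(25/28))² = (6 + 25/7)² = (67/7)² = 4489/49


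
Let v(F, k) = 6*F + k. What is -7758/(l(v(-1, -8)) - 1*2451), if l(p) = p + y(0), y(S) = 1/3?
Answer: 11637/3697 ≈ 3.1477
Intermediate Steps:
v(F, k) = k + 6*F
y(S) = 1/3
l(p) = 1/3 + p (l(p) = p + 1/3 = 1/3 + p)
-7758/(l(v(-1, -8)) - 1*2451) = -7758/((1/3 + (-8 + 6*(-1))) - 1*2451) = -7758/((1/3 + (-8 - 6)) - 2451) = -7758/((1/3 - 14) - 2451) = -7758/(-41/3 - 2451) = -7758/(-7394/3) = -7758*(-3/7394) = 11637/3697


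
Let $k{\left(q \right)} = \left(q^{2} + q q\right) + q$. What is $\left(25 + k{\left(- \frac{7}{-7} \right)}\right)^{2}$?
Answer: $784$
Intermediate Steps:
$k{\left(q \right)} = q + 2 q^{2}$ ($k{\left(q \right)} = \left(q^{2} + q^{2}\right) + q = 2 q^{2} + q = q + 2 q^{2}$)
$\left(25 + k{\left(- \frac{7}{-7} \right)}\right)^{2} = \left(25 + - \frac{7}{-7} \left(1 + 2 \left(- \frac{7}{-7}\right)\right)\right)^{2} = \left(25 + \left(-7\right) \left(- \frac{1}{7}\right) \left(1 + 2 \left(\left(-7\right) \left(- \frac{1}{7}\right)\right)\right)\right)^{2} = \left(25 + 1 \left(1 + 2 \cdot 1\right)\right)^{2} = \left(25 + 1 \left(1 + 2\right)\right)^{2} = \left(25 + 1 \cdot 3\right)^{2} = \left(25 + 3\right)^{2} = 28^{2} = 784$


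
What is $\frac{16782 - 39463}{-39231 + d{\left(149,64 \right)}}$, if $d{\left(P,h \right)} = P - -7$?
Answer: $\frac{22681}{39075} \approx 0.58045$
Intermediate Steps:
$d{\left(P,h \right)} = 7 + P$ ($d{\left(P,h \right)} = P + 7 = 7 + P$)
$\frac{16782 - 39463}{-39231 + d{\left(149,64 \right)}} = \frac{16782 - 39463}{-39231 + \left(7 + 149\right)} = - \frac{22681}{-39231 + 156} = - \frac{22681}{-39075} = \left(-22681\right) \left(- \frac{1}{39075}\right) = \frac{22681}{39075}$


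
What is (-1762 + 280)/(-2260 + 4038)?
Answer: -741/889 ≈ -0.83352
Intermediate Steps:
(-1762 + 280)/(-2260 + 4038) = -1482/1778 = -1482*1/1778 = -741/889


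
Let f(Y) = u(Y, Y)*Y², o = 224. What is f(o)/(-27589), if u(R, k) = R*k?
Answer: -2517630976/27589 ≈ -91255.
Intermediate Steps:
f(Y) = Y⁴ (f(Y) = (Y*Y)*Y² = Y²*Y² = Y⁴)
f(o)/(-27589) = 224⁴/(-27589) = 2517630976*(-1/27589) = -2517630976/27589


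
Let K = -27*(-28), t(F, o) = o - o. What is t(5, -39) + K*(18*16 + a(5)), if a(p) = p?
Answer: 221508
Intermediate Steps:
t(F, o) = 0
K = 756
t(5, -39) + K*(18*16 + a(5)) = 0 + 756*(18*16 + 5) = 0 + 756*(288 + 5) = 0 + 756*293 = 0 + 221508 = 221508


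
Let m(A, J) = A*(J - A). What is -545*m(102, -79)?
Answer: 10061790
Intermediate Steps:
-545*m(102, -79) = -55590*(-79 - 1*102) = -55590*(-79 - 102) = -55590*(-181) = -545*(-18462) = 10061790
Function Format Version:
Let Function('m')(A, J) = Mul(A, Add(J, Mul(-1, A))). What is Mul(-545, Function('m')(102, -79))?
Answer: 10061790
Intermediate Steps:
Mul(-545, Function('m')(102, -79)) = Mul(-545, Mul(102, Add(-79, Mul(-1, 102)))) = Mul(-545, Mul(102, Add(-79, -102))) = Mul(-545, Mul(102, -181)) = Mul(-545, -18462) = 10061790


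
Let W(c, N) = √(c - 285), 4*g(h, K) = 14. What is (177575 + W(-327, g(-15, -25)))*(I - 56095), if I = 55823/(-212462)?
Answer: -2116358687435975/212462 - 35754335139*I*√17/106231 ≈ -9.9611e+9 - 1.3877e+6*I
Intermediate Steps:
I = -55823/212462 (I = 55823*(-1/212462) = -55823/212462 ≈ -0.26274)
g(h, K) = 7/2 (g(h, K) = (¼)*14 = 7/2)
W(c, N) = √(-285 + c)
(177575 + W(-327, g(-15, -25)))*(I - 56095) = (177575 + √(-285 - 327))*(-55823/212462 - 56095) = (177575 + √(-612))*(-11918111713/212462) = (177575 + 6*I*√17)*(-11918111713/212462) = -2116358687435975/212462 - 35754335139*I*√17/106231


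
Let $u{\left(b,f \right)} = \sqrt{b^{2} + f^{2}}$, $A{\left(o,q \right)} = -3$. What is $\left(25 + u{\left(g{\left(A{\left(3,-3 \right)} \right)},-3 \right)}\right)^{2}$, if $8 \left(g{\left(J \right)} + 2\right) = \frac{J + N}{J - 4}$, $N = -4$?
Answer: $\frac{40801}{64} + \frac{75 \sqrt{89}}{4} \approx 814.4$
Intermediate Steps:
$g{\left(J \right)} = - \frac{15}{8}$ ($g{\left(J \right)} = -2 + \frac{\left(J - 4\right) \frac{1}{J - 4}}{8} = -2 + \frac{\left(-4 + J\right) \frac{1}{-4 + J}}{8} = -2 + \frac{1}{8} \cdot 1 = -2 + \frac{1}{8} = - \frac{15}{8}$)
$\left(25 + u{\left(g{\left(A{\left(3,-3 \right)} \right)},-3 \right)}\right)^{2} = \left(25 + \sqrt{\left(- \frac{15}{8}\right)^{2} + \left(-3\right)^{2}}\right)^{2} = \left(25 + \sqrt{\frac{225}{64} + 9}\right)^{2} = \left(25 + \sqrt{\frac{801}{64}}\right)^{2} = \left(25 + \frac{3 \sqrt{89}}{8}\right)^{2}$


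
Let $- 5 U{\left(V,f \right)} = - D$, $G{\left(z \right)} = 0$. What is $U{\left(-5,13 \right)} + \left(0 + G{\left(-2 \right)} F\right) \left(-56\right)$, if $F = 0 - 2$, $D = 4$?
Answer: $\frac{4}{5} \approx 0.8$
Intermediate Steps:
$F = -2$ ($F = 0 - 2 = -2$)
$U{\left(V,f \right)} = \frac{4}{5}$ ($U{\left(V,f \right)} = - \frac{\left(-1\right) 4}{5} = \left(- \frac{1}{5}\right) \left(-4\right) = \frac{4}{5}$)
$U{\left(-5,13 \right)} + \left(0 + G{\left(-2 \right)} F\right) \left(-56\right) = \frac{4}{5} + \left(0 + 0 \left(-2\right)\right) \left(-56\right) = \frac{4}{5} + \left(0 + 0\right) \left(-56\right) = \frac{4}{5} + 0 \left(-56\right) = \frac{4}{5} + 0 = \frac{4}{5}$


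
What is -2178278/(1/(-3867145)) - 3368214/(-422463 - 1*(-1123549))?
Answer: 2952874984970652223/350543 ≈ 8.4237e+12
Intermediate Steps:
-2178278/(1/(-3867145)) - 3368214/(-422463 - 1*(-1123549)) = -2178278/(-1/3867145) - 3368214/(-422463 + 1123549) = -2178278*(-3867145) - 3368214/701086 = 8423716876310 - 3368214*1/701086 = 8423716876310 - 1684107/350543 = 2952874984970652223/350543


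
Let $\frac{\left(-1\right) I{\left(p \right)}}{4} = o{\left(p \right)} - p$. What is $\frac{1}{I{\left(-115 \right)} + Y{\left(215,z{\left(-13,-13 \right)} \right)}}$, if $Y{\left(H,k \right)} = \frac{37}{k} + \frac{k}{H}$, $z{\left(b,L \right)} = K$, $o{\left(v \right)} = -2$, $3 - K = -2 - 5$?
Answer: $- \frac{430}{192749} \approx -0.0022309$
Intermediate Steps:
$K = 10$ ($K = 3 - \left(-2 - 5\right) = 3 - -7 = 3 + 7 = 10$)
$z{\left(b,L \right)} = 10$
$I{\left(p \right)} = 8 + 4 p$ ($I{\left(p \right)} = - 4 \left(-2 - p\right) = 8 + 4 p$)
$\frac{1}{I{\left(-115 \right)} + Y{\left(215,z{\left(-13,-13 \right)} \right)}} = \frac{1}{\left(8 + 4 \left(-115\right)\right) + \left(\frac{37}{10} + \frac{10}{215}\right)} = \frac{1}{\left(8 - 460\right) + \left(37 \cdot \frac{1}{10} + 10 \cdot \frac{1}{215}\right)} = \frac{1}{-452 + \left(\frac{37}{10} + \frac{2}{43}\right)} = \frac{1}{-452 + \frac{1611}{430}} = \frac{1}{- \frac{192749}{430}} = - \frac{430}{192749}$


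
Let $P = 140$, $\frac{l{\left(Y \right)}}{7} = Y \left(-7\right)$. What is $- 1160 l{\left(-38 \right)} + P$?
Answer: $-2159780$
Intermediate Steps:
$l{\left(Y \right)} = - 49 Y$ ($l{\left(Y \right)} = 7 Y \left(-7\right) = 7 \left(- 7 Y\right) = - 49 Y$)
$- 1160 l{\left(-38 \right)} + P = - 1160 \left(\left(-49\right) \left(-38\right)\right) + 140 = \left(-1160\right) 1862 + 140 = -2159920 + 140 = -2159780$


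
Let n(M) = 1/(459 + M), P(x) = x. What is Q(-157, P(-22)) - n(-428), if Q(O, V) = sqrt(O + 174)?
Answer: -1/31 + sqrt(17) ≈ 4.0909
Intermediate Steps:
Q(O, V) = sqrt(174 + O)
Q(-157, P(-22)) - n(-428) = sqrt(174 - 157) - 1/(459 - 428) = sqrt(17) - 1/31 = -1/31 + sqrt(17)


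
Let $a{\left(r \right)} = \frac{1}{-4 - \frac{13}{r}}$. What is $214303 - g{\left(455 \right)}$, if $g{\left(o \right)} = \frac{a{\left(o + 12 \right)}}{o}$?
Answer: $\frac{183412294532}{855855} \approx 2.143 \cdot 10^{5}$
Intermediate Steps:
$g{\left(o \right)} = - \frac{12 + o}{o \left(61 + 4 o\right)}$ ($g{\left(o \right)} = \frac{\left(-1\right) \left(o + 12\right) \frac{1}{13 + 4 \left(o + 12\right)}}{o} = \frac{\left(-1\right) \left(12 + o\right) \frac{1}{13 + 4 \left(12 + o\right)}}{o} = \frac{\left(-1\right) \left(12 + o\right) \frac{1}{13 + \left(48 + 4 o\right)}}{o} = \frac{\left(-1\right) \left(12 + o\right) \frac{1}{61 + 4 o}}{o} = \frac{\left(-1\right) \frac{1}{61 + 4 o} \left(12 + o\right)}{o} = - \frac{12 + o}{o \left(61 + 4 o\right)}$)
$214303 - g{\left(455 \right)} = 214303 - \frac{-12 - 455}{455 \left(61 + 4 \cdot 455\right)} = 214303 - \frac{-12 - 455}{455 \left(61 + 1820\right)} = 214303 - \frac{1}{455} \cdot \frac{1}{1881} \left(-467\right) = 214303 - - \frac{467}{855855} = 214303 + \frac{467}{855855} = \frac{183412294532}{855855}$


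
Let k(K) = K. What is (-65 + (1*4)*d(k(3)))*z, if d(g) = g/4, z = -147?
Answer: 9114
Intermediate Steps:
d(g) = g/4 (d(g) = g*(1/4) = g/4)
(-65 + (1*4)*d(k(3)))*z = (-65 + (1*4)*((1/4)*3))*(-147) = (-65 + 4*(3/4))*(-147) = (-65 + 3)*(-147) = -62*(-147) = 9114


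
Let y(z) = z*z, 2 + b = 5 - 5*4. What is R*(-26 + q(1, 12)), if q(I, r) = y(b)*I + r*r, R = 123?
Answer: 50061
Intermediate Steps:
b = -17 (b = -2 + (5 - 5*4) = -2 + (5 - 20) = -2 - 15 = -17)
y(z) = z**2
q(I, r) = r**2 + 289*I (q(I, r) = (-17)**2*I + r*r = 289*I + r**2 = r**2 + 289*I)
R*(-26 + q(1, 12)) = 123*(-26 + (12**2 + 289*1)) = 123*(-26 + (144 + 289)) = 123*(-26 + 433) = 123*407 = 50061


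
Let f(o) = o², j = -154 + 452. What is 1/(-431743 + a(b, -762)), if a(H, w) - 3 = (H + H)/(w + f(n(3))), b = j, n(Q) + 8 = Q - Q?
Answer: -349/150677558 ≈ -2.3162e-6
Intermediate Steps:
n(Q) = -8 (n(Q) = -8 + (Q - Q) = -8 + 0 = -8)
j = 298
b = 298
a(H, w) = 3 + 2*H/(64 + w) (a(H, w) = 3 + (H + H)/(w + (-8)²) = 3 + (2*H)/(w + 64) = 3 + (2*H)/(64 + w) = 3 + 2*H/(64 + w))
1/(-431743 + a(b, -762)) = 1/(-431743 + (192 + 2*298 + 3*(-762))/(64 - 762)) = 1/(-431743 + (192 + 596 - 2286)/(-698)) = 1/(-431743 - 1/698*(-1498)) = 1/(-431743 + 749/349) = 1/(-150677558/349) = -349/150677558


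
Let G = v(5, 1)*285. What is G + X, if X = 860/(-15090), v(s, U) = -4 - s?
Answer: -3870671/1509 ≈ -2565.1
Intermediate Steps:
X = -86/1509 (X = 860*(-1/15090) = -86/1509 ≈ -0.056991)
G = -2565 (G = (-4 - 1*5)*285 = (-4 - 5)*285 = -9*285 = -2565)
G + X = -2565 - 86/1509 = -3870671/1509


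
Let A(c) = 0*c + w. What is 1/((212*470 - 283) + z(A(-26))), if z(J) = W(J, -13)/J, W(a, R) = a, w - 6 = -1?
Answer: 1/99358 ≈ 1.0065e-5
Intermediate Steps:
w = 5 (w = 6 - 1 = 5)
A(c) = 5 (A(c) = 0*c + 5 = 0 + 5 = 5)
z(J) = 1 (z(J) = J/J = 1)
1/((212*470 - 283) + z(A(-26))) = 1/((212*470 - 283) + 1) = 1/((99640 - 283) + 1) = 1/(99357 + 1) = 1/99358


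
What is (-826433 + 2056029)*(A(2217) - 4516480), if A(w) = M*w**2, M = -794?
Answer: -4804151022333016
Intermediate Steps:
A(w) = -794*w**2
(-826433 + 2056029)*(A(2217) - 4516480) = (-826433 + 2056029)*(-794*2217**2 - 4516480) = 1229596*(-794*4915089 - 4516480) = 1229596*(-3902580666 - 4516480) = 1229596*(-3907097146) = -4804151022333016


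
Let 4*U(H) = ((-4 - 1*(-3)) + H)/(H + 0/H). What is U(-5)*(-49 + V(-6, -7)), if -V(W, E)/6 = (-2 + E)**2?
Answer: -321/2 ≈ -160.50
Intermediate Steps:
U(H) = (-1 + H)/(4*H) (U(H) = (((-4 - 1*(-3)) + H)/(H + 0/H))/4 = (((-4 + 3) + H)/(H + 0))/4 = ((-1 + H)/H)/4 = (-1 + H)/(4*H))
V(W, E) = -6*(-2 + E)**2
U(-5)*(-49 + V(-6, -7)) = ((1/4)*(-1 - 5)/(-5))*(-49 - 6*(-2 - 7)**2) = ((1/4)*(-1/5)*(-6))*(-49 - 6*(-9)**2) = 3*(-49 - 6*81)/10 = 3*(-49 - 486)/10 = (3/10)*(-535) = -321/2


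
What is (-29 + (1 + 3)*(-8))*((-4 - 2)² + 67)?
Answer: -6283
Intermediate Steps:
(-29 + (1 + 3)*(-8))*((-4 - 2)² + 67) = (-29 + 4*(-8))*((-6)² + 67) = (-29 - 32)*(36 + 67) = -61*103 = -6283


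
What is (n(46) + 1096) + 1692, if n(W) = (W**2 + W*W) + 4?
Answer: 7024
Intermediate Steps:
n(W) = 4 + 2*W**2 (n(W) = (W**2 + W**2) + 4 = 2*W**2 + 4 = 4 + 2*W**2)
(n(46) + 1096) + 1692 = ((4 + 2*46**2) + 1096) + 1692 = ((4 + 2*2116) + 1096) + 1692 = ((4 + 4232) + 1096) + 1692 = (4236 + 1096) + 1692 = 5332 + 1692 = 7024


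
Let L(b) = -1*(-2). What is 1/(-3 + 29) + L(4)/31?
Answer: 83/806 ≈ 0.10298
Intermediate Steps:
L(b) = 2
1/(-3 + 29) + L(4)/31 = 1/(-3 + 29) + 2/31 = 1/26 + 2*(1/31) = 1/26 + 2/31 = 83/806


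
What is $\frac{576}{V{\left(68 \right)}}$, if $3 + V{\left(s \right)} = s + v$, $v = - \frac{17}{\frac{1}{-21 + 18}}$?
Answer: $\frac{144}{29} \approx 4.9655$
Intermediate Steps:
$v = 51$ ($v = - \frac{17}{\frac{1}{-3}} = - \frac{17}{- \frac{1}{3}} = \left(-17\right) \left(-3\right) = 51$)
$V{\left(s \right)} = 48 + s$ ($V{\left(s \right)} = -3 + \left(s + 51\right) = -3 + \left(51 + s\right) = 48 + s$)
$\frac{576}{V{\left(68 \right)}} = \frac{576}{48 + 68} = \frac{576}{116} = 576 \cdot \frac{1}{116} = \frac{144}{29}$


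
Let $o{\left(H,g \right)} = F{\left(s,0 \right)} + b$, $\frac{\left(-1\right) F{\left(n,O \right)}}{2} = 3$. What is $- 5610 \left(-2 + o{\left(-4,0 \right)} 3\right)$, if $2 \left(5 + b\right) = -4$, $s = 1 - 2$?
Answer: $230010$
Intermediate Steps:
$s = -1$
$b = -7$ ($b = -5 + \frac{1}{2} \left(-4\right) = -5 - 2 = -7$)
$F{\left(n,O \right)} = -6$ ($F{\left(n,O \right)} = \left(-2\right) 3 = -6$)
$o{\left(H,g \right)} = -13$ ($o{\left(H,g \right)} = -6 - 7 = -13$)
$- 5610 \left(-2 + o{\left(-4,0 \right)} 3\right) = - 5610 \left(-2 - 39\right) = \left(-5610\right) \left(-41\right) = 230010$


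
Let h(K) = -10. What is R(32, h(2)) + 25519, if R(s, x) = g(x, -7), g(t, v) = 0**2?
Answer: 25519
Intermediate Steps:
g(t, v) = 0
R(s, x) = 0
R(32, h(2)) + 25519 = 0 + 25519 = 25519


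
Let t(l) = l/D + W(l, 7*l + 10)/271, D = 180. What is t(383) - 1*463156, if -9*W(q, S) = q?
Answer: -22592653547/48780 ≈ -4.6315e+5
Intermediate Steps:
W(q, S) = -q/9
t(l) = 251*l/48780 (t(l) = l/180 - l/9/271 = l*(1/180) - l/9*(1/271) = l/180 - l/2439 = 251*l/48780)
t(383) - 1*463156 = (251/48780)*383 - 1*463156 = 96133/48780 - 463156 = -22592653547/48780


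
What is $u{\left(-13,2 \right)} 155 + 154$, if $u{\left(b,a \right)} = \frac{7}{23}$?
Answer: $\frac{4627}{23} \approx 201.17$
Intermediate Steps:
$u{\left(b,a \right)} = \frac{7}{23}$ ($u{\left(b,a \right)} = 7 \cdot \frac{1}{23} = \frac{7}{23}$)
$u{\left(-13,2 \right)} 155 + 154 = \frac{7}{23} \cdot 155 + 154 = \frac{1085}{23} + 154 = \frac{4627}{23}$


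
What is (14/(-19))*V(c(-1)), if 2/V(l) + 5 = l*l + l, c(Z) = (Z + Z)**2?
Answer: -28/285 ≈ -0.098246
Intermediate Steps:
c(Z) = 4*Z**2 (c(Z) = (2*Z)**2 = 4*Z**2)
V(l) = 2/(-5 + l + l**2) (V(l) = 2/(-5 + (l*l + l)) = 2/(-5 + (l**2 + l)) = 2/(-5 + (l + l**2)) = 2/(-5 + l + l**2))
(14/(-19))*V(c(-1)) = (14/(-19))*(2/(-5 + 4*(-1)**2 + (4*(-1)**2)**2)) = (14*(-1/19))*(2/(-5 + 4*1 + (4*1)**2)) = -28/(19*(-5 + 4 + 4**2)) = -28/(19*(-5 + 4 + 16)) = -28/(19*15) = -14/19*2/15 = -28/285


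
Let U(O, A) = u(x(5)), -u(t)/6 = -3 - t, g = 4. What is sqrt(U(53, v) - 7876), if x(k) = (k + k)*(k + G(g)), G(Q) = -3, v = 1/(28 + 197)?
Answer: I*sqrt(7738) ≈ 87.966*I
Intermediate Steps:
v = 1/225 ≈ 0.0044444
x(k) = 2*k*(-3 + k) (x(k) = (k + k)*(k - 3) = (2*k)*(-3 + k) = 2*k*(-3 + k))
u(t) = 18 + 6*t (u(t) = -6*(-3 - t) = 18 + 6*t)
U(O, A) = 138 (U(O, A) = 18 + 6*(2*5*(-3 + 5)) = 18 + 6*(2*5*2) = 18 + 6*20 = 18 + 120 = 138)
sqrt(U(53, v) - 7876) = sqrt(138 - 7876) = sqrt(-7738) = I*sqrt(7738)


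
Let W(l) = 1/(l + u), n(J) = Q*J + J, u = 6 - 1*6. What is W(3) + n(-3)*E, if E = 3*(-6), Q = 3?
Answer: 649/3 ≈ 216.33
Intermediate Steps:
u = 0 (u = 6 - 6 = 0)
n(J) = 4*J (n(J) = 3*J + J = 4*J)
W(l) = 1/l (W(l) = 1/(l + 0) = 1/l)
E = -18
W(3) + n(-3)*E = 1/3 + (4*(-3))*(-18) = ⅓ - 12*(-18) = ⅓ + 216 = 649/3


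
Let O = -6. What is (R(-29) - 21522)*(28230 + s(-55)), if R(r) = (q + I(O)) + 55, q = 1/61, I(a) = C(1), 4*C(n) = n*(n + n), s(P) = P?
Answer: -73787817425/122 ≈ -6.0482e+8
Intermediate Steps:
C(n) = n²/2 (C(n) = (n*(n + n))/4 = (n*(2*n))/4 = (2*n²)/4 = n²/2)
I(a) = ½ (I(a) = (½)*1² = (½)*1 = ½)
q = 1/61 ≈ 0.016393
R(r) = 6773/122 (R(r) = (1/61 + ½) + 55 = 63/122 + 55 = 6773/122)
(R(-29) - 21522)*(28230 + s(-55)) = (6773/122 - 21522)*(28230 - 55) = -2618911/122*28175 = -73787817425/122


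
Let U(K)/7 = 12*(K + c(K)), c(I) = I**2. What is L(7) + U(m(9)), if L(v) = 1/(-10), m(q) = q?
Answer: 75599/10 ≈ 7559.9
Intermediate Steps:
U(K) = 84*K + 84*K**2 (U(K) = 7*(12*(K + K**2)) = 7*(12*K + 12*K**2) = 84*K + 84*K**2)
L(v) = -1/10
L(7) + U(m(9)) = -1/10 + 84*9*(1 + 9) = -1/10 + 84*9*10 = -1/10 + 7560 = 75599/10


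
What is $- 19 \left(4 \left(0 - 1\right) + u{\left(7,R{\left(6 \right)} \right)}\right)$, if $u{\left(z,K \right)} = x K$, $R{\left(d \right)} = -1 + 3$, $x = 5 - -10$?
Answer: $-494$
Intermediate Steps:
$x = 15$ ($x = 5 + 10 = 15$)
$R{\left(d \right)} = 2$
$u{\left(z,K \right)} = 15 K$
$- 19 \left(4 \left(0 - 1\right) + u{\left(7,R{\left(6 \right)} \right)}\right) = - 19 \left(4 \left(0 - 1\right) + 15 \cdot 2\right) = - 19 \left(4 \left(-1\right) + 30\right) = - 19 \left(-4 + 30\right) = \left(-19\right) 26 = -494$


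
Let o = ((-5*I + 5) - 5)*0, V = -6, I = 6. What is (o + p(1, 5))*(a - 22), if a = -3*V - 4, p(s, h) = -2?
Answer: 16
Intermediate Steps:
a = 14 (a = -3*(-6) - 4 = 18 - 4 = 14)
o = 0 (o = ((-5*6 + 5) - 5)*0 = ((-30 + 5) - 5)*0 = (-25 - 5)*0 = -30*0 = 0)
(o + p(1, 5))*(a - 22) = (0 - 2)*(14 - 22) = -2*(-8) = 16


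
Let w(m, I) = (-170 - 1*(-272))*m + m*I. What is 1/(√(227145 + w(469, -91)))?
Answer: √14519/58076 ≈ 0.0020748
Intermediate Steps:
w(m, I) = 102*m + I*m (w(m, I) = (-170 + 272)*m + I*m = 102*m + I*m)
1/(√(227145 + w(469, -91))) = 1/(√(227145 + 469*(102 - 91))) = 1/(√(227145 + 469*11)) = 1/(√(227145 + 5159)) = 1/(√232304) = 1/(4*√14519) = √14519/58076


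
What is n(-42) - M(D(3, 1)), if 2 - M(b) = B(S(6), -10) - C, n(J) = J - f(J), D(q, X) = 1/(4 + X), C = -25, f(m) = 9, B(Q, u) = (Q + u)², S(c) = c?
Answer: -12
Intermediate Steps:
n(J) = -9 + J (n(J) = J - 1*9 = J - 9 = -9 + J)
M(b) = -39 (M(b) = 2 - ((6 - 10)² - 1*(-25)) = 2 - ((-4)² + 25) = 2 - (16 + 25) = 2 - 1*41 = 2 - 41 = -39)
n(-42) - M(D(3, 1)) = (-9 - 42) - 1*(-39) = -51 + 39 = -12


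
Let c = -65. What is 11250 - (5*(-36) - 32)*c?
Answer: -2530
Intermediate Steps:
11250 - (5*(-36) - 32)*c = 11250 - (5*(-36) - 32)*(-65) = 11250 - (-180 - 32)*(-65) = 11250 - (-212)*(-65) = 11250 - 1*13780 = 11250 - 13780 = -2530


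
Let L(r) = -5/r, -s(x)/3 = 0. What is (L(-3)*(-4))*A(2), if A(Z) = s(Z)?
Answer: 0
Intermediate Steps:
s(x) = 0 (s(x) = -3*0 = 0)
A(Z) = 0
(L(-3)*(-4))*A(2) = (-5/(-3)*(-4))*0 = (-5*(-⅓)*(-4))*0 = ((5/3)*(-4))*0 = -20/3*0 = 0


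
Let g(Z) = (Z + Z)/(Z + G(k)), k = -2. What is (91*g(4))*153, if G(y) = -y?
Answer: 18564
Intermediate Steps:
g(Z) = 2*Z/(2 + Z) (g(Z) = (Z + Z)/(Z - 1*(-2)) = (2*Z)/(Z + 2) = (2*Z)/(2 + Z) = 2*Z/(2 + Z))
(91*g(4))*153 = (91*(2*4/(2 + 4)))*153 = (91*(2*4/6))*153 = (91*(2*4*(⅙)))*153 = (91*(4/3))*153 = (364/3)*153 = 18564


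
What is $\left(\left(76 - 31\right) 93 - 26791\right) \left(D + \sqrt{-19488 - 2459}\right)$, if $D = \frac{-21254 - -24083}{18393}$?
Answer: $- \frac{21317458}{6131} - 22606 i \sqrt{21947} \approx -3477.0 - 3.349 \cdot 10^{6} i$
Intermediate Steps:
$D = \frac{943}{6131}$ ($D = \left(-21254 + 24083\right) \frac{1}{18393} = 2829 \cdot \frac{1}{18393} = \frac{943}{6131} \approx 0.15381$)
$\left(\left(76 - 31\right) 93 - 26791\right) \left(D + \sqrt{-19488 - 2459}\right) = \left(\left(76 - 31\right) 93 - 26791\right) \left(\frac{943}{6131} + \sqrt{-19488 - 2459}\right) = \left(45 \cdot 93 - 26791\right) \left(\frac{943}{6131} + \sqrt{-21947}\right) = \left(4185 - 26791\right) \left(\frac{943}{6131} + i \sqrt{21947}\right) = - 22606 \left(\frac{943}{6131} + i \sqrt{21947}\right) = - \frac{21317458}{6131} - 22606 i \sqrt{21947}$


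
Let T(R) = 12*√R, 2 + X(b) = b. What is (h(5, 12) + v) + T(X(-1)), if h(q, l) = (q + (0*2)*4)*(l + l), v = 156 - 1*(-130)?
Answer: 406 + 12*I*√3 ≈ 406.0 + 20.785*I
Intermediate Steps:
X(b) = -2 + b
v = 286 (v = 156 + 130 = 286)
h(q, l) = 2*l*q (h(q, l) = (q + 0*4)*(2*l) = (q + 0)*(2*l) = q*(2*l) = 2*l*q)
(h(5, 12) + v) + T(X(-1)) = (2*12*5 + 286) + 12*√(-2 - 1) = (120 + 286) + 12*√(-3) = 406 + 12*(I*√3) = 406 + 12*I*√3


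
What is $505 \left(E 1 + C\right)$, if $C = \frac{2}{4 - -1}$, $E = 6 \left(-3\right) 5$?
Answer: $-45248$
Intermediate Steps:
$E = -90$ ($E = \left(-18\right) 5 = -90$)
$C = \frac{2}{5}$ ($C = \frac{2}{4 + 1} = \frac{2}{5} \approx 0.4$)
$505 \left(E 1 + C\right) = 505 \left(\left(-90\right) 1 + \frac{2}{5}\right) = 505 \left(-90 + \frac{2}{5}\right) = 505 \left(- \frac{448}{5}\right) = -45248$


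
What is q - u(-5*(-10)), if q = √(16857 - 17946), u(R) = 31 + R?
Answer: -81 + 33*I ≈ -81.0 + 33.0*I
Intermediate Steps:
q = 33*I (q = √(-1089) = 33*I ≈ 33.0*I)
q - u(-5*(-10)) = 33*I - (31 - 5*(-10)) = 33*I - (31 + 50) = 33*I - 1*81 = 33*I - 81 = -81 + 33*I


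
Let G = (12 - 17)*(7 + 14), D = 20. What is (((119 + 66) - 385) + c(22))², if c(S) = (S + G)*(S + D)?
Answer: 13586596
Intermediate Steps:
G = -105 (G = -5*21 = -105)
c(S) = (-105 + S)*(20 + S) (c(S) = (S - 105)*(S + 20) = (-105 + S)*(20 + S))
(((119 + 66) - 385) + c(22))² = (((119 + 66) - 385) + (-2100 + 22² - 85*22))² = ((185 - 385) + (-2100 + 484 - 1870))² = (-200 - 3486)² = (-3686)² = 13586596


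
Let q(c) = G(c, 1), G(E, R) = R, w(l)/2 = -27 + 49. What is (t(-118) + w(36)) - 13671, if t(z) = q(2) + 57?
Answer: -13569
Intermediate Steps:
w(l) = 44 (w(l) = 2*(-27 + 49) = 2*22 = 44)
q(c) = 1
t(z) = 58 (t(z) = 1 + 57 = 58)
(t(-118) + w(36)) - 13671 = (58 + 44) - 13671 = 102 - 13671 = -13569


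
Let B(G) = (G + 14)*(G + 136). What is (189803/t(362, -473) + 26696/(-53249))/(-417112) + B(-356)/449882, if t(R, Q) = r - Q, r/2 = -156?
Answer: 994393439327013/6047933360211736 ≈ 0.16442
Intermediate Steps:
r = -312 (r = 2*(-156) = -312)
B(G) = (14 + G)*(136 + G)
t(R, Q) = -312 - Q
(189803/t(362, -473) + 26696/(-53249))/(-417112) + B(-356)/449882 = (189803/(-312 - 1*(-473)) + 26696/(-53249))/(-417112) + (1904 + (-356)**2 + 150*(-356))/449882 = (189803/(-312 + 473) + 26696*(-1/53249))*(-1/417112) + (1904 + 126736 - 53400)*(1/449882) = (189803/161 - 26696/53249)*(-1/417112) + 75240*(1/449882) = (189803*(1/161) - 26696/53249)*(-1/417112) + 1980/11839 = (189803/161 - 26696/53249)*(-1/417112) + 1980/11839 = (1443217413/1224727)*(-1/417112) + 1980/11839 = -1443217413/510848328424 + 1980/11839 = 994393439327013/6047933360211736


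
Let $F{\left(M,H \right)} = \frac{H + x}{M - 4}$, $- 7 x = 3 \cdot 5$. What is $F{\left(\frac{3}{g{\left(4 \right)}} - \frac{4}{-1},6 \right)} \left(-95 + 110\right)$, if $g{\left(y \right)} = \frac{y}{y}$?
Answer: $\frac{135}{7} \approx 19.286$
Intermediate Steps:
$x = - \frac{15}{7}$ ($x = - \frac{3 \cdot 5}{7} = \left(- \frac{1}{7}\right) 15 = - \frac{15}{7} \approx -2.1429$)
$g{\left(y \right)} = 1$
$F{\left(M,H \right)} = \frac{- \frac{15}{7} + H}{-4 + M}$ ($F{\left(M,H \right)} = \frac{H - \frac{15}{7}}{M - 4} = \frac{- \frac{15}{7} + H}{-4 + M}$)
$F{\left(\frac{3}{g{\left(4 \right)}} - \frac{4}{-1},6 \right)} \left(-95 + 110\right) = \frac{- \frac{15}{7} + 6}{-4 + \left(\frac{3}{1} - \frac{4}{-1}\right)} \left(-95 + 110\right) = \frac{1}{-4 + \left(3 \cdot 1 - -4\right)} \frac{27}{7} \cdot 15 = \frac{1}{-4 + \left(3 + 4\right)} \frac{27}{7} \cdot 15 = \frac{1}{-4 + 7} \cdot \frac{27}{7} \cdot 15 = \frac{1}{3} \cdot \frac{27}{7} \cdot 15 = \frac{9}{7} \cdot 15 = \frac{135}{7}$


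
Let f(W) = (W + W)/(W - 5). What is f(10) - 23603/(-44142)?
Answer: 200171/44142 ≈ 4.5347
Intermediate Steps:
f(W) = 2*W/(-5 + W) (f(W) = (2*W)/(-5 + W) = 2*W/(-5 + W))
f(10) - 23603/(-44142) = 2*10/(-5 + 10) - 23603/(-44142) = 2*10/5 - 23603*(-1)/44142 = 2*10*(⅕) - 1*(-23603/44142) = 4 + 23603/44142 = 200171/44142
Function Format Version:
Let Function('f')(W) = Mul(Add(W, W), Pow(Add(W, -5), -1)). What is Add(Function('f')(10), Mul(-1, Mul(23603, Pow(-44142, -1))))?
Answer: Rational(200171, 44142) ≈ 4.5347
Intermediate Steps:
Function('f')(W) = Mul(2, W, Pow(Add(-5, W), -1)) (Function('f')(W) = Mul(Mul(2, W), Pow(Add(-5, W), -1)) = Mul(2, W, Pow(Add(-5, W), -1)))
Add(Function('f')(10), Mul(-1, Mul(23603, Pow(-44142, -1)))) = Add(Mul(2, 10, Pow(Add(-5, 10), -1)), Mul(-1, Mul(23603, Pow(-44142, -1)))) = Add(Mul(2, 10, Pow(5, -1)), Mul(-1, Mul(23603, Rational(-1, 44142)))) = Add(Mul(2, 10, Rational(1, 5)), Mul(-1, Rational(-23603, 44142))) = Add(4, Rational(23603, 44142)) = Rational(200171, 44142)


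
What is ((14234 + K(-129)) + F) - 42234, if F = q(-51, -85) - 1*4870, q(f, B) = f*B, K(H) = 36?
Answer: -28499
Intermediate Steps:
q(f, B) = B*f
F = -535 (F = -85*(-51) - 1*4870 = 4335 - 4870 = -535)
((14234 + K(-129)) + F) - 42234 = ((14234 + 36) - 535) - 42234 = (14270 - 535) - 42234 = 13735 - 42234 = -28499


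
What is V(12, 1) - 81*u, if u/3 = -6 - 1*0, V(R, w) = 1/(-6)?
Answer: 8747/6 ≈ 1457.8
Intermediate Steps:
V(R, w) = -1/6
u = -18 (u = 3*(-6 - 1*0) = 3*(-6 + 0) = 3*(-6) = -18)
V(12, 1) - 81*u = -1/6 - 81*(-18) = -1/6 + 1458 = 8747/6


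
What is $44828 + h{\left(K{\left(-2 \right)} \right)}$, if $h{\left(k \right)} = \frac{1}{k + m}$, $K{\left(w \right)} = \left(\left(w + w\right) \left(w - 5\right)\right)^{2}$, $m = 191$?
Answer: $\frac{43707301}{975} \approx 44828.0$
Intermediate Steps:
$K{\left(w \right)} = 4 w^{2} \left(-5 + w\right)^{2}$ ($K{\left(w \right)} = \left(2 w \left(-5 + w\right)\right)^{2} = 4 w^{2} \left(-5 + w\right)^{2}$)
$h{\left(k \right)} = \frac{1}{191 + k}$ ($h{\left(k \right)} = \frac{1}{k + 191} = \frac{1}{191 + k}$)
$44828 + h{\left(K{\left(-2 \right)} \right)} = 44828 + \frac{1}{191 + 4 \left(-2\right)^{2} \left(-5 - 2\right)^{2}} = 44828 + \frac{1}{191 + 4 \cdot 4 \left(-7\right)^{2}} = 44828 + \frac{1}{191 + 4 \cdot 4 \cdot 49} = 44828 + \frac{1}{191 + 784} = 44828 + \frac{1}{975} = \frac{43707301}{975}$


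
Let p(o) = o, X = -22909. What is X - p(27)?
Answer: -22936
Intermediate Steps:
X - p(27) = -22909 - 1*27 = -22909 - 27 = -22936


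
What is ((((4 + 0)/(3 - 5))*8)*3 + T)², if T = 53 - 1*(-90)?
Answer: 9025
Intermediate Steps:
T = 143 (T = 53 + 90 = 143)
((((4 + 0)/(3 - 5))*8)*3 + T)² = ((((4 + 0)/(3 - 5))*8)*3 + 143)² = (((4/(-2))*8)*3 + 143)² = (((4*(-½))*8)*3 + 143)² = (-2*8*3 + 143)² = (-16*3 + 143)² = (-48 + 143)² = 95² = 9025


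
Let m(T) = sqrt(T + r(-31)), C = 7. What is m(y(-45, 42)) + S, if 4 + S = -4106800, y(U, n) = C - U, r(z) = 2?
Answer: -4106804 + 3*sqrt(6) ≈ -4.1068e+6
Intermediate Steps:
y(U, n) = 7 - U
S = -4106804 (S = -4 - 4106800 = -4106804)
m(T) = sqrt(2 + T) (m(T) = sqrt(T + 2) = sqrt(2 + T))
m(y(-45, 42)) + S = sqrt(2 + (7 - 1*(-45))) - 4106804 = sqrt(2 + (7 + 45)) - 4106804 = sqrt(2 + 52) - 4106804 = sqrt(54) - 4106804 = 3*sqrt(6) - 4106804 = -4106804 + 3*sqrt(6)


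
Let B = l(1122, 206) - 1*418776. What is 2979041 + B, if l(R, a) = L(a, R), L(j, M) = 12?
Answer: 2560277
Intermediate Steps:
l(R, a) = 12
B = -418764 (B = 12 - 1*418776 = 12 - 418776 = -418764)
2979041 + B = 2979041 - 418764 = 2560277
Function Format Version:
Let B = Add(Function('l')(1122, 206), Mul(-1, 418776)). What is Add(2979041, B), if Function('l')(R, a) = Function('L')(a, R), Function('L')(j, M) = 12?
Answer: 2560277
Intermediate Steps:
Function('l')(R, a) = 12
B = -418764 (B = Add(12, Mul(-1, 418776)) = Add(12, -418776) = -418764)
Add(2979041, B) = Add(2979041, -418764) = 2560277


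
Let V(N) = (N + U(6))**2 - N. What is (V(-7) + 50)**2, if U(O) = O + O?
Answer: 6724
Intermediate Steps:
U(O) = 2*O
V(N) = (12 + N)**2 - N (V(N) = (N + 2*6)**2 - N = (N + 12)**2 - N = (12 + N)**2 - N)
(V(-7) + 50)**2 = (((12 - 7)**2 - 1*(-7)) + 50)**2 = ((5**2 + 7) + 50)**2 = ((25 + 7) + 50)**2 = (32 + 50)**2 = 82**2 = 6724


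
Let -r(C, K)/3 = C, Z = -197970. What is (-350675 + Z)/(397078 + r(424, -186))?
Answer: -548645/395806 ≈ -1.3861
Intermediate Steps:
r(C, K) = -3*C
(-350675 + Z)/(397078 + r(424, -186)) = (-350675 - 197970)/(397078 - 3*424) = -548645/(397078 - 1272) = -548645/395806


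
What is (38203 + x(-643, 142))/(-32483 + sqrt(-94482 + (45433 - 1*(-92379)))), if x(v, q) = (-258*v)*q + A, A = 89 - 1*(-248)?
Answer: -766452236704/1055101959 - 23595488*sqrt(43330)/1055101959 ≈ -731.08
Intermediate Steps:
A = 337 (A = 89 + 248 = 337)
x(v, q) = 337 - 258*q*v (x(v, q) = (-258*v)*q + 337 = -258*q*v + 337 = 337 - 258*q*v)
(38203 + x(-643, 142))/(-32483 + sqrt(-94482 + (45433 - 1*(-92379)))) = (38203 + (337 - 258*142*(-643)))/(-32483 + sqrt(-94482 + (45433 - 1*(-92379)))) = (38203 + (337 + 23556948))/(-32483 + sqrt(-94482 + (45433 + 92379))) = (38203 + 23557285)/(-32483 + sqrt(-94482 + 137812)) = 23595488/(-32483 + sqrt(43330))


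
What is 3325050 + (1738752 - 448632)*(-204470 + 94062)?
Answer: -142436243910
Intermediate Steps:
3325050 + (1738752 - 448632)*(-204470 + 94062) = 3325050 + 1290120*(-110408) = 3325050 - 142439568960 = -142436243910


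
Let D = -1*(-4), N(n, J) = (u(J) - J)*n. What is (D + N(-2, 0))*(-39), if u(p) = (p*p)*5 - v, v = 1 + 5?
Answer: -624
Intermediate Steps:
v = 6
u(p) = -6 + 5*p**2 (u(p) = (p*p)*5 - 1*6 = p**2*5 - 6 = 5*p**2 - 6 = -6 + 5*p**2)
N(n, J) = n*(-6 - J + 5*J**2) (N(n, J) = ((-6 + 5*J**2) - J)*n = (-6 - J + 5*J**2)*n = n*(-6 - J + 5*J**2))
D = 4
(D + N(-2, 0))*(-39) = (4 - 2*(-6 - 1*0 + 5*0**2))*(-39) = (4 - 2*(-6 + 0 + 5*0))*(-39) = (4 - 2*(-6 + 0 + 0))*(-39) = (4 - 2*(-6))*(-39) = (4 + 12)*(-39) = 16*(-39) = -624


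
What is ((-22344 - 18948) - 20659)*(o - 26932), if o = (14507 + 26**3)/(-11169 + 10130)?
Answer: 1735522014881/1039 ≈ 1.6704e+9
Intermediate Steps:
o = -32083/1039 (o = (14507 + 17576)/(-1039) = 32083*(-1/1039) = -32083/1039 ≈ -30.879)
((-22344 - 18948) - 20659)*(o - 26932) = ((-22344 - 18948) - 20659)*(-32083/1039 - 26932) = (-41292 - 20659)*(-28014431/1039) = -61951*(-28014431/1039) = 1735522014881/1039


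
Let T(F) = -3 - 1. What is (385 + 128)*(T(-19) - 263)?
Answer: -136971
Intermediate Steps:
T(F) = -4
(385 + 128)*(T(-19) - 263) = (385 + 128)*(-4 - 263) = 513*(-267) = -136971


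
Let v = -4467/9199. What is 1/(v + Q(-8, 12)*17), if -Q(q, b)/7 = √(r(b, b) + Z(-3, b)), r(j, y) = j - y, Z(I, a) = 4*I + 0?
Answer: -13697311/4793312618407 + 20139941038*I*√3/14379937855221 ≈ -2.8576e-6 + 0.0024258*I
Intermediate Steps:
Z(I, a) = 4*I
Q(q, b) = -14*I*√3 (Q(q, b) = -7*√((b - b) + 4*(-3)) = -7*√(0 - 12) = -14*I*√3)
v = -4467/9199 (v = -4467*1/9199 = -4467/9199 ≈ -0.48560)
1/(v + Q(-8, 12)*17) = 1/(-4467/9199 - 14*I*√3*17) = 1/(-4467/9199 - 238*I*√3)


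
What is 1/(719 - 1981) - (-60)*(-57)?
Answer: -4316041/1262 ≈ -3420.0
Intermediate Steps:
1/(719 - 1981) - (-60)*(-57) = 1/(-1262) - 1*3420 = -1/1262 - 3420 = -4316041/1262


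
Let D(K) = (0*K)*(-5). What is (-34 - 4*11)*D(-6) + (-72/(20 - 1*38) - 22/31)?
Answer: 102/31 ≈ 3.2903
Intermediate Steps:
D(K) = 0 (D(K) = 0*(-5) = 0)
(-34 - 4*11)*D(-6) + (-72/(20 - 1*38) - 22/31) = (-34 - 4*11)*0 + (-72/(20 - 1*38) - 22/31) = (-34 - 44)*0 + (-72/(20 - 38) - 22*1/31) = -78*0 + (-72/(-18) - 22/31) = 0 + (-72*(-1/18) - 22/31) = 0 + (4 - 22/31) = 0 + 102/31 = 102/31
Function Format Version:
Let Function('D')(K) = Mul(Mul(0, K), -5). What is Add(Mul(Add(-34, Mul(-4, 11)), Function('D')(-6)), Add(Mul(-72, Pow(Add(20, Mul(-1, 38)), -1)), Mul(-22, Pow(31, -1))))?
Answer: Rational(102, 31) ≈ 3.2903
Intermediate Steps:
Function('D')(K) = 0 (Function('D')(K) = Mul(0, -5) = 0)
Add(Mul(Add(-34, Mul(-4, 11)), Function('D')(-6)), Add(Mul(-72, Pow(Add(20, Mul(-1, 38)), -1)), Mul(-22, Pow(31, -1)))) = Add(Mul(Add(-34, Mul(-4, 11)), 0), Add(Mul(-72, Pow(Add(20, Mul(-1, 38)), -1)), Mul(-22, Pow(31, -1)))) = Add(Mul(Add(-34, -44), 0), Add(Mul(-72, Pow(Add(20, -38), -1)), Mul(-22, Rational(1, 31)))) = Add(Mul(-78, 0), Add(Mul(-72, Pow(-18, -1)), Rational(-22, 31))) = Add(0, Add(Mul(-72, Rational(-1, 18)), Rational(-22, 31))) = Add(0, Add(4, Rational(-22, 31))) = Add(0, Rational(102, 31)) = Rational(102, 31)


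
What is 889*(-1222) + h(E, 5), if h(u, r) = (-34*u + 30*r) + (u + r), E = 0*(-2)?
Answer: -1086203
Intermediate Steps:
E = 0
h(u, r) = -33*u + 31*r (h(u, r) = (-34*u + 30*r) + (r + u) = -33*u + 31*r)
889*(-1222) + h(E, 5) = 889*(-1222) + (-33*0 + 31*5) = -1086358 + (0 + 155) = -1086358 + 155 = -1086203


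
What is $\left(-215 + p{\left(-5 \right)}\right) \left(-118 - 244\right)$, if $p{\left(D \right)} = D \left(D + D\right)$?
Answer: $59730$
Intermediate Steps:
$p{\left(D \right)} = 2 D^{2}$ ($p{\left(D \right)} = D 2 D = 2 D^{2}$)
$\left(-215 + p{\left(-5 \right)}\right) \left(-118 - 244\right) = \left(-215 + 2 \left(-5\right)^{2}\right) \left(-118 - 244\right) = \left(-215 + 2 \cdot 25\right) \left(-118 - 244\right) = \left(-215 + 50\right) \left(-362\right) = \left(-165\right) \left(-362\right) = 59730$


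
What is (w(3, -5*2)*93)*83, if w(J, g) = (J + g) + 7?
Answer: 0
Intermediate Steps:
w(J, g) = 7 + J + g
(w(3, -5*2)*93)*83 = ((7 + 3 - 5*2)*93)*83 = ((7 + 3 - 10)*93)*83 = (0*93)*83 = 0*83 = 0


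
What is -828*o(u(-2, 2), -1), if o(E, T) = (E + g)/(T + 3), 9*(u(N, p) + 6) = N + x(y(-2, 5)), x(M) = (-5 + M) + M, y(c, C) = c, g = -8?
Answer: 6302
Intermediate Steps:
x(M) = -5 + 2*M
u(N, p) = -7 + N/9 (u(N, p) = -6 + (N + (-5 + 2*(-2)))/9 = -6 + (N + (-5 - 4))/9 = -6 + (N - 9)/9 = -6 + (-9 + N)/9 = -6 + (-1 + N/9) = -7 + N/9)
o(E, T) = (-8 + E)/(3 + T) (o(E, T) = (E - 8)/(T + 3) = (-8 + E)/(3 + T))
-828*o(u(-2, 2), -1) = -828*(-8 + (-7 + (1/9)*(-2)))/(3 - 1) = -828*(-8 + (-7 - 2/9))/2 = -414*(-8 - 65/9) = -414*(-137)/9 = -828*(-137/18) = 6302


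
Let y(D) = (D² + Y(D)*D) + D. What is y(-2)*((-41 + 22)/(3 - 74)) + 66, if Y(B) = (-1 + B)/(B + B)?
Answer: 9391/142 ≈ 66.134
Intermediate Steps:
Y(B) = (-1 + B)/(2*B) (Y(B) = (-1 + B)/((2*B)) = (-1 + B)*(1/(2*B)) = (-1 + B)/(2*B))
y(D) = -½ + D² + 3*D/2 (y(D) = (D² + ((-1 + D)/(2*D))*D) + D = (D² + (-½ + D/2)) + D = (-½ + D² + D/2) + D = -½ + D² + 3*D/2)
y(-2)*((-41 + 22)/(3 - 74)) + 66 = (-½ + (½)*(-2) - 2*(1 - 2))*((-41 + 22)/(3 - 74)) + 66 = (-½ - 1 - 2*(-1))*(-19/(-71)) + 66 = (-½ - 1 + 2)*(-19*(-1/71)) + 66 = (½)*(19/71) + 66 = 19/142 + 66 = 9391/142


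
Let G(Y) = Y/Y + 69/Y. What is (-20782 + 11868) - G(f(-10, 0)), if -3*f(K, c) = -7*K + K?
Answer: -178231/20 ≈ -8911.5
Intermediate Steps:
f(K, c) = 2*K (f(K, c) = -(-7*K + K)/3 = -(-2)*K = 2*K)
G(Y) = 1 + 69/Y
(-20782 + 11868) - G(f(-10, 0)) = (-20782 + 11868) - (69 + 2*(-10))/(2*(-10)) = -8914 - (69 - 20)/(-20) = -8914 - (-1)*49/20 = -8914 - 1*(-49/20) = -8914 + 49/20 = -178231/20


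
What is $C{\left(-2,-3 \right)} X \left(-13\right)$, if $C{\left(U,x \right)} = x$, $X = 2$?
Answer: $78$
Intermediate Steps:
$C{\left(-2,-3 \right)} X \left(-13\right) = \left(-3\right) 2 \left(-13\right) = \left(-6\right) \left(-13\right) = 78$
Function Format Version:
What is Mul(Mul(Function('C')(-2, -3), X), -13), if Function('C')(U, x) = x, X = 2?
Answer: 78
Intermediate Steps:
Mul(Mul(Function('C')(-2, -3), X), -13) = Mul(Mul(-3, 2), -13) = Mul(-6, -13) = 78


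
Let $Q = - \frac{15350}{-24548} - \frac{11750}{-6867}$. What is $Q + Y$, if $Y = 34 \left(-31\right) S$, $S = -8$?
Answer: $\frac{710892748781}{84285558} \approx 8434.3$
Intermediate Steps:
$Y = 8432$ ($Y = 34 \left(-31\right) \left(-8\right) = \left(-1054\right) \left(-8\right) = 8432$)
$Q = \frac{196923725}{84285558}$ ($Q = \left(-15350\right) \left(- \frac{1}{24548}\right) - - \frac{11750}{6867} = \frac{7675}{12274} + \frac{11750}{6867} = \frac{196923725}{84285558} \approx 2.3364$)
$Q + Y = \frac{196923725}{84285558} + 8432 = \frac{710892748781}{84285558}$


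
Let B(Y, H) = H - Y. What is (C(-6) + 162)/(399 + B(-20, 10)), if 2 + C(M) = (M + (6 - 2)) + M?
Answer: 152/429 ≈ 0.35431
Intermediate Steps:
C(M) = 2 + 2*M (C(M) = -2 + ((M + (6 - 2)) + M) = -2 + ((M + 4) + M) = -2 + ((4 + M) + M) = -2 + (4 + 2*M) = 2 + 2*M)
(C(-6) + 162)/(399 + B(-20, 10)) = ((2 + 2*(-6)) + 162)/(399 + (10 - 1*(-20))) = ((2 - 12) + 162)/(399 + (10 + 20)) = (-10 + 162)/(399 + 30) = 152/429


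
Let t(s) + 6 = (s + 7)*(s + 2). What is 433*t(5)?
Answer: 33774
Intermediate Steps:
t(s) = -6 + (2 + s)*(7 + s) (t(s) = -6 + (s + 7)*(s + 2) = -6 + (7 + s)*(2 + s) = -6 + (2 + s)*(7 + s))
433*t(5) = 433*(8 + 5² + 9*5) = 433*(8 + 25 + 45) = 433*78 = 33774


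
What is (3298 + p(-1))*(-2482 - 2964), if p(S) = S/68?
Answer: -610668149/34 ≈ -1.7961e+7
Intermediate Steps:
p(S) = S/68 (p(S) = S*(1/68) = S/68)
(3298 + p(-1))*(-2482 - 2964) = (3298 + (1/68)*(-1))*(-2482 - 2964) = (3298 - 1/68)*(-5446) = (224263/68)*(-5446) = -610668149/34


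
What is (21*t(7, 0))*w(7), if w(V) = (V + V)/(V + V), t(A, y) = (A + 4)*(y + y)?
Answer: 0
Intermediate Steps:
t(A, y) = 2*y*(4 + A) (t(A, y) = (4 + A)*(2*y) = 2*y*(4 + A))
w(V) = 1 (w(V) = (2*V)/((2*V)) = (2*V)*(1/(2*V)) = 1)
(21*t(7, 0))*w(7) = (21*(2*0*(4 + 7)))*1 = (21*(2*0*11))*1 = (21*0)*1 = 0*1 = 0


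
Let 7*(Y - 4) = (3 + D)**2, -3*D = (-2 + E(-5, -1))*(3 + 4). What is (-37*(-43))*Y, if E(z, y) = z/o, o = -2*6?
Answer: 150141079/9072 ≈ 16550.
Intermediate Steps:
o = -12
E(z, y) = -z/12 (E(z, y) = z/(-12) = z*(-1/12) = -z/12)
D = 133/36 (D = -(-2 - 1/12*(-5))*(3 + 4)/3 = -(-2 + 5/12)*7/3 = -(-19)*7/36 = -1/3*(-133/12) = 133/36 ≈ 3.6944)
Y = 94369/9072 (Y = 4 + (3 + 133/36)**2/7 = 4 + (241/36)**2/7 = 4 + (1/7)*(58081/1296) = 4 + 58081/9072 = 94369/9072 ≈ 10.402)
(-37*(-43))*Y = -37*(-43)*(94369/9072) = 1591*(94369/9072) = 150141079/9072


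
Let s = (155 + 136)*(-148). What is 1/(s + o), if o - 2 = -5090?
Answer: -1/48156 ≈ -2.0766e-5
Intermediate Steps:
o = -5088 (o = 2 - 5090 = -5088)
s = -43068 (s = 291*(-148) = -43068)
1/(s + o) = 1/(-43068 - 5088) = 1/(-48156) = -1/48156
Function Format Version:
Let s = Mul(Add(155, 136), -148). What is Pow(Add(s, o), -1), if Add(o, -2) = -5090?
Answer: Rational(-1, 48156) ≈ -2.0766e-5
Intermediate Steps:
o = -5088 (o = Add(2, -5090) = -5088)
s = -43068 (s = Mul(291, -148) = -43068)
Pow(Add(s, o), -1) = Pow(Add(-43068, -5088), -1) = Pow(-48156, -1) = Rational(-1, 48156)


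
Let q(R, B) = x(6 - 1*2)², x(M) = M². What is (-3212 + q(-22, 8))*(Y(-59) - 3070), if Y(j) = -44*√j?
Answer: 9074920 + 130064*I*√59 ≈ 9.0749e+6 + 9.9904e+5*I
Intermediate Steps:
q(R, B) = 256 (q(R, B) = ((6 - 1*2)²)² = ((6 - 2)²)² = (4²)² = 16² = 256)
(-3212 + q(-22, 8))*(Y(-59) - 3070) = (-3212 + 256)*(-44*I*√59 - 3070) = -2956*(-44*I*√59 - 3070) = -2956*(-3070 - 44*I*√59) = 9074920 + 130064*I*√59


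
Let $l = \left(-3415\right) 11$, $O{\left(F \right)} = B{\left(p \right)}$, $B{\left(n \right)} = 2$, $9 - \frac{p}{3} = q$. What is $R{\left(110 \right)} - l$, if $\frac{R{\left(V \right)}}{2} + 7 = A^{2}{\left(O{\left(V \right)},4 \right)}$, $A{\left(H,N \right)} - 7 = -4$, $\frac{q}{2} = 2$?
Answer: $37569$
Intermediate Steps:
$q = 4$ ($q = 2 \cdot 2 = 4$)
$p = 15$ ($p = 27 - 12 = 15$)
$O{\left(F \right)} = 2$
$A{\left(H,N \right)} = 3$ ($A{\left(H,N \right)} = 7 - 4 = 3$)
$R{\left(V \right)} = 4$ ($R{\left(V \right)} = -14 + 2 \cdot 3^{2} = -14 + 2 \cdot 9 = -14 + 18 = 4$)
$l = -37565$
$R{\left(110 \right)} - l = 4 - -37565 = 4 + 37565 = 37569$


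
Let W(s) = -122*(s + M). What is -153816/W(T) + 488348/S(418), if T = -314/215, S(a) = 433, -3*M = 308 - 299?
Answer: 21408119392/25330067 ≈ 845.17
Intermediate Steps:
M = -3 (M = -(308 - 299)/3 = -⅓*9 = -3)
T = -314/215 (T = -314*1/215 = -314/215 ≈ -1.4605)
W(s) = 366 - 122*s (W(s) = -122*(s - 3) = -122*(-3 + s) = 366 - 122*s)
-153816/W(T) + 488348/S(418) = -153816/(366 - 122*(-314/215)) + 488348/433 = -153816/(366 + 38308/215) + 488348*(1/433) = -153816/116998/215 + 488348/433 = -153816*215/116998 + 488348/433 = -16535220/58499 + 488348/433 = 21408119392/25330067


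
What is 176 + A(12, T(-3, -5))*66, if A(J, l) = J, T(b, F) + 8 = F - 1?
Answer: 968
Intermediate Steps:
T(b, F) = -9 + F (T(b, F) = -8 + (F - 1) = -8 + (-1 + F) = -9 + F)
176 + A(12, T(-3, -5))*66 = 176 + 12*66 = 176 + 792 = 968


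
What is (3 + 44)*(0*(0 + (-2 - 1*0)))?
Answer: 0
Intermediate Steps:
(3 + 44)*(0*(0 + (-2 - 1*0))) = 47*(0*(0 + (-2 + 0))) = 47*(0*(0 - 2)) = 47*(0*(-2)) = 47*0 = 0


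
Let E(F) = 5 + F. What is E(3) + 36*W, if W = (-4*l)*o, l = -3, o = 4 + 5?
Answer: 3896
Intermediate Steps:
o = 9
W = 108 (W = -4*(-3)*9 = 12*9 = 108)
E(3) + 36*W = (5 + 3) + 36*108 = 8 + 3888 = 3896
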